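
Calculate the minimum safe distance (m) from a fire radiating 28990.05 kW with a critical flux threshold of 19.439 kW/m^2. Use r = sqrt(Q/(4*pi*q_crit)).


4*pi*q_crit = 244.28
Q/(4*pi*q_crit) = 118.68
r = sqrt(118.68) = 10.894 m

10.894 m


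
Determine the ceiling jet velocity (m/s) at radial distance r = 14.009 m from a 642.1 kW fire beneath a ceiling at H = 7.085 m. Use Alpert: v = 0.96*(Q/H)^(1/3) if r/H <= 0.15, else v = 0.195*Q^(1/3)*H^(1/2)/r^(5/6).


r/H = 14.009 / 7.085 = 1.9773
r/H > 0.15, so v = 0.195*Q^(1/3)*H^(1/2)/r^(5/6)
Q^(1/3) = 8.6272
H^(1/2) = 2.6618
r^(5/6) = 9.0228
v = 0.195 * 8.6272 * 2.6618 / 9.0228 = 0.49629 m/s

0.49629 m/s


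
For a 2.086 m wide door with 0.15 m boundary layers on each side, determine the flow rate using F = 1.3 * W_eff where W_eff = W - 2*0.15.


W_eff = 2.086 - 0.30 = 1.786 m
F = 1.3 * 1.786 = 2.3218 persons/s

2.3218 persons/s


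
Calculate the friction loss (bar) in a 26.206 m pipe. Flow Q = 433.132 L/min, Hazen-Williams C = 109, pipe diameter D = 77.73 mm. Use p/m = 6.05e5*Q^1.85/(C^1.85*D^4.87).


Q^1.85 = 75465
C^1.85 = 5878.1
D^4.87 = 1.6113e+09
p/m = 0.0048206 bar/m
p_total = 0.0048206 * 26.206 = 0.12633 bar

0.12633 bar


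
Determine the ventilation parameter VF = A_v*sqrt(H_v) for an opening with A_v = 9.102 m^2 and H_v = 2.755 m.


sqrt(H_v) = 1.6598
VF = 9.102 * 1.6598 = 15.108 m^(5/2)

15.108 m^(5/2)


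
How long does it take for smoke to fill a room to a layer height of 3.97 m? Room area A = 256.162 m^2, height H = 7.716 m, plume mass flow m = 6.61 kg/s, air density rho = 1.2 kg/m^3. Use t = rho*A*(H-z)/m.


H - z = 3.746 m
t = 1.2 * 256.162 * 3.746 / 6.61 = 174.21 s

174.21 s


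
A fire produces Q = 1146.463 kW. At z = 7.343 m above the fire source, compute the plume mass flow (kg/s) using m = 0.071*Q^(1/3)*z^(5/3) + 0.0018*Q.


Q^(1/3) = 10.466
z^(5/3) = 27.741
First term = 0.071 * 10.466 * 27.741 = 20.614
Second term = 0.0018 * 1146.463 = 2.0636
m = 22.678 kg/s

22.678 kg/s


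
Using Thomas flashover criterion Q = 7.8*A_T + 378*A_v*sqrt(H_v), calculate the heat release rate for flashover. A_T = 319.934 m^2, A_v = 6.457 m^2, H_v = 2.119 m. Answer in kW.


7.8*A_T = 2495.5
sqrt(H_v) = 1.4557
378*A_v*sqrt(H_v) = 3552.9
Q = 2495.5 + 3552.9 = 6048.4 kW

6048.4 kW


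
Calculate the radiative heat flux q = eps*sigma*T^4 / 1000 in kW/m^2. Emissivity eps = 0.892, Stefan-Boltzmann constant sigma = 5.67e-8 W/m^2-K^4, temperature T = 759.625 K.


T^4 = 3.3296e+11
q = 0.892 * 5.67e-8 * 3.3296e+11 / 1000 = 16.840 kW/m^2

16.840 kW/m^2


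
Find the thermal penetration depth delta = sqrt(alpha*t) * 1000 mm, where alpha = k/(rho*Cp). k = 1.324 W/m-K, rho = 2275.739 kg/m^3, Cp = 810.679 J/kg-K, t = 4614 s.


alpha = 1.324 / (2275.739 * 810.679) = 7.1766e-07 m^2/s
alpha * t = 0.0033113
delta = sqrt(0.0033113) * 1000 = 57.544 mm

57.544 mm


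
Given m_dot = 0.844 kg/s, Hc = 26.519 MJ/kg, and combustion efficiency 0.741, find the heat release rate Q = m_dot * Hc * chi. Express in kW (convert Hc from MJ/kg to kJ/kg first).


Hc = 26.519 MJ/kg = 26.519 * 1000 kJ/kg = 26519 kJ/kg
Q = 0.844 kg/s * 26519 kJ/kg * 0.741 = 16585 kW

16585 kW


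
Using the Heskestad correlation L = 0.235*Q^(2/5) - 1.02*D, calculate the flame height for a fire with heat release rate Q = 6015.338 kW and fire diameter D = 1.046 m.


Q^(2/5) = 32.487
0.235 * Q^(2/5) = 7.6343
1.02 * D = 1.0669
L = 6.5674 m

6.5674 m


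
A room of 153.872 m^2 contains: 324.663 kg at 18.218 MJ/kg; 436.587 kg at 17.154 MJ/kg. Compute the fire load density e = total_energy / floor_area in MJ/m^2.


Total energy = 324.663*18.218 + 436.587*17.154
= 5914.711 + 7489.213
= 13403.92 MJ
e = 13403.92 / 153.872 = 87.111 MJ/m^2

87.111 MJ/m^2


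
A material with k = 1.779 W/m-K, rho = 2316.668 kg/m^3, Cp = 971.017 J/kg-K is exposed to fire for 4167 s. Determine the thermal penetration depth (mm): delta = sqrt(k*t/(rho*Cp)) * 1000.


alpha = 1.779 / (2316.668 * 971.017) = 7.9083e-07 m^2/s
alpha * t = 0.0032954
delta = sqrt(0.0032954) * 1000 = 57.406 mm

57.406 mm


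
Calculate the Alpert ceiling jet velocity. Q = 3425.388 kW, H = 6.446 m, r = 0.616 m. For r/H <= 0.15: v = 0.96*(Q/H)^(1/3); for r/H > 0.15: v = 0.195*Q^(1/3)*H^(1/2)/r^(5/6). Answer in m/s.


r/H = 0.616 / 6.446 = 0.095563
r/H <= 0.15, so v = 0.96*(Q/H)^(1/3)
Q/H = 531.40
(Q/H)^(1/3) = 8.0998
v = 0.96 * 8.0998 = 7.7758 m/s

7.7758 m/s


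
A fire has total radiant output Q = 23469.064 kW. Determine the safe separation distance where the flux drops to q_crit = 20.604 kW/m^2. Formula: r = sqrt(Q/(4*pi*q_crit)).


4*pi*q_crit = 258.92
Q/(4*pi*q_crit) = 90.643
r = sqrt(90.643) = 9.5207 m

9.5207 m


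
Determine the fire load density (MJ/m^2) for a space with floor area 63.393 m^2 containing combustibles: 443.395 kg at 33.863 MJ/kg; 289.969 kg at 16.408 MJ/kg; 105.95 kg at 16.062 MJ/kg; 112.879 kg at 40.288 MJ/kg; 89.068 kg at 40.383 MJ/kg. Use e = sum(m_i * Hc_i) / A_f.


Total energy = 443.395*33.863 + 289.969*16.408 + 105.95*16.062 + 112.879*40.288 + 89.068*40.383
= 15014.68 + 4757.811 + 1701.769 + 4547.669 + 3596.833
= 29618.77 MJ
e = 29618.77 / 63.393 = 467.22 MJ/m^2

467.22 MJ/m^2


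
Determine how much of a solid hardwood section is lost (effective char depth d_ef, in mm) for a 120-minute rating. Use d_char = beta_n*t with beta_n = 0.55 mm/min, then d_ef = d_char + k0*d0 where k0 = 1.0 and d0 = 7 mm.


d_char = 0.55 * 120 = 66 mm
d_ef = 66 + 1.0*7 = 73 mm

73 mm


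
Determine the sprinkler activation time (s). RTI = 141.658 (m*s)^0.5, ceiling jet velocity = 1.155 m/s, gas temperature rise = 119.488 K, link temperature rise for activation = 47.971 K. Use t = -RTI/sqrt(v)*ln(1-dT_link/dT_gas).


dT_link/dT_gas = 0.40147
ln(1 - 0.40147) = -0.51328
t = -141.658 / sqrt(1.155) * -0.51328 = 67.656 s

67.656 s


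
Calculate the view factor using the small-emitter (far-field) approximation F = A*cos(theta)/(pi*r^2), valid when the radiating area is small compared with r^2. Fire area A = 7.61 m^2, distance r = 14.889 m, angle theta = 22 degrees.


cos(22 deg) = 0.92718
pi*r^2 = 696.44
F = 7.61 * 0.92718 / 696.44 = 0.010131

0.010131


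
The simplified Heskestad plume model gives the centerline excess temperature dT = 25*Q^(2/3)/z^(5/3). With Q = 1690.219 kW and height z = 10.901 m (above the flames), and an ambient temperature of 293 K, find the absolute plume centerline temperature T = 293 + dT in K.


Q^(2/3) = 141.89
z^(5/3) = 53.593
dT = 25 * 141.89 / 53.593 = 66.190 K
T = 293 + 66.190 = 359.19 K

359.19 K


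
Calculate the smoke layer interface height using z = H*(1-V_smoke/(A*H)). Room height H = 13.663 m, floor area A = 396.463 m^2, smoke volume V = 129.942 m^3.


V/(A*H) = 0.023988
1 - 0.023988 = 0.97601
z = 13.663 * 0.97601 = 13.335 m

13.335 m


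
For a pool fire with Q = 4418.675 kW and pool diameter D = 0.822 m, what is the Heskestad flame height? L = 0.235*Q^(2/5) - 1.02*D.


Q^(2/5) = 28.716
0.235 * Q^(2/5) = 6.7481
1.02 * D = 0.83844
L = 5.9097 m

5.9097 m


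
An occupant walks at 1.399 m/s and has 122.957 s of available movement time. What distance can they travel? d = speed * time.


d = 1.399 * 122.957 = 172.02 m

172.02 m


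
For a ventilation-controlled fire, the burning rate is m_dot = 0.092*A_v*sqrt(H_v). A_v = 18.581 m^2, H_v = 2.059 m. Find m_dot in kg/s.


sqrt(H_v) = 1.4349
m_dot = 0.092 * 18.581 * 1.4349 = 2.4529 kg/s

2.4529 kg/s


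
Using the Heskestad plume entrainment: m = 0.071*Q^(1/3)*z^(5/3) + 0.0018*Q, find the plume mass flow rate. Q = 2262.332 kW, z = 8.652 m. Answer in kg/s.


Q^(1/3) = 13.128
z^(5/3) = 36.464
First term = 0.071 * 13.128 * 36.464 = 33.986
Second term = 0.0018 * 2262.332 = 4.0722
m = 38.059 kg/s

38.059 kg/s


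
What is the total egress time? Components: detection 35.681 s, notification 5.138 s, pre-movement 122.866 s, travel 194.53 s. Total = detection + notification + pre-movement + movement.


Total = 35.681 + 5.138 + 122.866 + 194.53 = 358.215 s

358.215 s


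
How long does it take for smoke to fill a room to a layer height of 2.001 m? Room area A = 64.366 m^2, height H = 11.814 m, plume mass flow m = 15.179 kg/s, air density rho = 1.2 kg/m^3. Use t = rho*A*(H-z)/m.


H - z = 9.813 m
t = 1.2 * 64.366 * 9.813 / 15.179 = 49.934 s

49.934 s


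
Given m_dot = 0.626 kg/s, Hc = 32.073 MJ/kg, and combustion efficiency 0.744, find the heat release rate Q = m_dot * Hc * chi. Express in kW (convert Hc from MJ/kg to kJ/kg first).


Hc = 32.073 MJ/kg = 32.073 * 1000 kJ/kg = 32073 kJ/kg
Q = 0.626 kg/s * 32073 kJ/kg * 0.744 = 14938 kW

14938 kW


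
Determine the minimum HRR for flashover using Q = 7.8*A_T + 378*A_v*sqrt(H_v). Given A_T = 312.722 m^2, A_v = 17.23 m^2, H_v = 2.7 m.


7.8*A_T = 2439.2
sqrt(H_v) = 1.6432
378*A_v*sqrt(H_v) = 10702
Q = 2439.2 + 10702 = 13141 kW

13141 kW


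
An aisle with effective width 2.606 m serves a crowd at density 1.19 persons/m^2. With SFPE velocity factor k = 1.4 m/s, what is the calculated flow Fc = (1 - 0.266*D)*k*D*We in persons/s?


1 - 0.266*D = 1 - 0.266*1.19 = 0.68346
Fs = 0.68346 * 1.4 * 1.19 = 1.1386 persons/(s*m)
Fc = 1.1386 * 2.606 = 2.9673 persons/s

2.9673 persons/s


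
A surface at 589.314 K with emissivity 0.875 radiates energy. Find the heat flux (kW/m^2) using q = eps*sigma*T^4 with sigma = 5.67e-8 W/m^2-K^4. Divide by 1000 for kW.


T^4 = 1.2061e+11
q = 0.875 * 5.67e-8 * 1.2061e+11 / 1000 = 5.9838 kW/m^2

5.9838 kW/m^2


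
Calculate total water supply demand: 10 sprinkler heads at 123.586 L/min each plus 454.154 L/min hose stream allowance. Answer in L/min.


Sprinkler demand = 10 * 123.586 = 1235.86 L/min
Total = 1235.86 + 454.154 = 1690.014 L/min

1690.014 L/min


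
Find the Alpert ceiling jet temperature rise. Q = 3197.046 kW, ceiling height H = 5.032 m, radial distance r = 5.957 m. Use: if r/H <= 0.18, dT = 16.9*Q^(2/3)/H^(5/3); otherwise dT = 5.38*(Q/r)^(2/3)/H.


r/H = 5.957 / 5.032 = 1.1838
r/H > 0.18, so dT = 5.38*(Q/r)^(2/3)/H
Q/r = 536.69
(Q/r)^(2/3) = 66.041
dT = 5.38 * 66.041 / 5.032 = 70.608 K

70.608 K


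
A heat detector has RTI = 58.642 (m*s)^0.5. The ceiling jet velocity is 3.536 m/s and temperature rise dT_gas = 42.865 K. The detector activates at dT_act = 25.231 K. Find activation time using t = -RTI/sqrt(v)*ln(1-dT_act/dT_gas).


dT_act/dT_gas = 0.58862
ln(1 - 0.58862) = -0.88823
t = -58.642 / sqrt(3.536) * -0.88823 = 27.700 s

27.700 s


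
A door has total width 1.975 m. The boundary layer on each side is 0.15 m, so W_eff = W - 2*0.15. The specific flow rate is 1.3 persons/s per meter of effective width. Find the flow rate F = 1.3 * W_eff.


W_eff = 1.975 - 0.30 = 1.675 m
F = 1.3 * 1.675 = 2.1775 persons/s

2.1775 persons/s


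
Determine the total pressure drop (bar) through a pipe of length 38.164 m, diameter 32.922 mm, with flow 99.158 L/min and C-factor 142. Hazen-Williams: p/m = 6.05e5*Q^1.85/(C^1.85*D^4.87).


Q^1.85 = 4934.1
C^1.85 = 9588.1
D^4.87 = 2.4556e+07
p/m = 0.012679 bar/m
p_total = 0.012679 * 38.164 = 0.48387 bar

0.48387 bar


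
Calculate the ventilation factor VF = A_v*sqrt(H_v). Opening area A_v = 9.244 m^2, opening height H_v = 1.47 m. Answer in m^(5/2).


sqrt(H_v) = 1.2124
VF = 9.244 * 1.2124 = 11.208 m^(5/2)

11.208 m^(5/2)


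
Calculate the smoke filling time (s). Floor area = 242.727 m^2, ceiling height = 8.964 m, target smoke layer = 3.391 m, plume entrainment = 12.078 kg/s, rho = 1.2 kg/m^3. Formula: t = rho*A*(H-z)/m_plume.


H - z = 5.573 m
t = 1.2 * 242.727 * 5.573 / 12.078 = 134.40 s

134.40 s


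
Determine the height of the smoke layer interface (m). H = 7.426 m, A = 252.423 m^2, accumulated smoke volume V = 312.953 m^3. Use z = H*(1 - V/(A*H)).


V/(A*H) = 0.16695
1 - 0.16695 = 0.83305
z = 7.426 * 0.83305 = 6.1862 m

6.1862 m


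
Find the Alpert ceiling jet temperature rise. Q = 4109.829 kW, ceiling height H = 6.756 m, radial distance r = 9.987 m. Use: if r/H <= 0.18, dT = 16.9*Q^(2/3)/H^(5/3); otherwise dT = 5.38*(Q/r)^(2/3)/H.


r/H = 9.987 / 6.756 = 1.4782
r/H > 0.18, so dT = 5.38*(Q/r)^(2/3)/H
Q/r = 411.52
(Q/r)^(2/3) = 55.326
dT = 5.38 * 55.326 / 6.756 = 44.057 K

44.057 K


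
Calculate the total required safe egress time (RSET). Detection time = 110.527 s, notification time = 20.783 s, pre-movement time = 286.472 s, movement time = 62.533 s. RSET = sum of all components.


Total = 110.527 + 20.783 + 286.472 + 62.533 = 480.315 s

480.315 s


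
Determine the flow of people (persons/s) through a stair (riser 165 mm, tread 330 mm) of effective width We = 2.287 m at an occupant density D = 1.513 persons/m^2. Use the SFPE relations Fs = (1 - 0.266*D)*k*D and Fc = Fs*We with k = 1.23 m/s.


1 - 0.266*D = 1 - 0.266*1.513 = 0.59754
Fs = 0.59754 * 1.23 * 1.513 = 1.1120 persons/(s*m)
Fc = 1.1120 * 2.287 = 2.5432 persons/s

2.5432 persons/s


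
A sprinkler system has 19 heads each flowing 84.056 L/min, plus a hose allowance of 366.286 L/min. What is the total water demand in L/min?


Sprinkler demand = 19 * 84.056 = 1597.064 L/min
Total = 1597.064 + 366.286 = 1963.35 L/min

1963.35 L/min


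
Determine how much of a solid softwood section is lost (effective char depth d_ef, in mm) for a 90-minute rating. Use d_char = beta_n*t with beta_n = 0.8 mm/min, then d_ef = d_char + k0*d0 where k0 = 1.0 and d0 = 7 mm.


d_char = 0.8 * 90 = 72 mm
d_ef = 72 + 1.0*7 = 79 mm

79 mm


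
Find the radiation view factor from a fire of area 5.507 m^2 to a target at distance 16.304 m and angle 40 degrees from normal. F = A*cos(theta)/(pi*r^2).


cos(40 deg) = 0.76604
pi*r^2 = 835.10
F = 5.507 * 0.76604 / 835.10 = 0.0050516

0.0050516


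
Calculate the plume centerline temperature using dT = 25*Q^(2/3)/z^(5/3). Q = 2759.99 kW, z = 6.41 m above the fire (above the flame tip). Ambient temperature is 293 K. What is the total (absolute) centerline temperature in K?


Q^(2/3) = 196.76
z^(5/3) = 22.119
dT = 25 * 196.76 / 22.119 = 222.39 K
T = 293 + 222.39 = 515.39 K

515.39 K


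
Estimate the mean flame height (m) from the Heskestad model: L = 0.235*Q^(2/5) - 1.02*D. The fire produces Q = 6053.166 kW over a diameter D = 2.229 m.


Q^(2/5) = 32.568
0.235 * Q^(2/5) = 7.6535
1.02 * D = 2.2736
L = 5.3799 m

5.3799 m


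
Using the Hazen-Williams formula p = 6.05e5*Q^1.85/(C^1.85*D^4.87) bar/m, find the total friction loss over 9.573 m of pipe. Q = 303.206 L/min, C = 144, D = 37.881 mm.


Q^1.85 = 39013
C^1.85 = 9839.4
D^4.87 = 4.8631e+07
p/m = 0.049327 bar/m
p_total = 0.049327 * 9.573 = 0.47221 bar

0.47221 bar


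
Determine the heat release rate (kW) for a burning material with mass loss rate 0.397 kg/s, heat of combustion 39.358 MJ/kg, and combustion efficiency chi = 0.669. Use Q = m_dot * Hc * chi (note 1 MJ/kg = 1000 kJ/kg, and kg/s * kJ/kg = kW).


Hc = 39.358 MJ/kg = 39.358 * 1000 kJ/kg = 39358 kJ/kg
Q = 0.397 kg/s * 39358 kJ/kg * 0.669 = 10453 kW

10453 kW


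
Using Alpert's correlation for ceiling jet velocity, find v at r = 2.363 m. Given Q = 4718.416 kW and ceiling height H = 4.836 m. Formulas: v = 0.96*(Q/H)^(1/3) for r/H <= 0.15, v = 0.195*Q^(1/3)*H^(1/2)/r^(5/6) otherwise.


r/H = 2.363 / 4.836 = 0.48863
r/H > 0.15, so v = 0.195*Q^(1/3)*H^(1/2)/r^(5/6)
Q^(1/3) = 16.773
H^(1/2) = 2.1991
r^(5/6) = 2.0475
v = 0.195 * 16.773 * 2.1991 / 2.0475 = 3.5128 m/s

3.5128 m/s


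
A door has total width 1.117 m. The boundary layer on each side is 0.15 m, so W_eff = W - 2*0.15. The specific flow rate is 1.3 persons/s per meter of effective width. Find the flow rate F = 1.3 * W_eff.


W_eff = 1.117 - 0.30 = 0.817 m
F = 1.3 * 0.817 = 1.0621 persons/s

1.0621 persons/s


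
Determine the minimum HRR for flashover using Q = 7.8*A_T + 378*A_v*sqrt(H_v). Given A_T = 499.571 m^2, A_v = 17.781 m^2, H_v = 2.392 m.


7.8*A_T = 3896.7
sqrt(H_v) = 1.5466
378*A_v*sqrt(H_v) = 10395
Q = 3896.7 + 10395 = 14292 kW

14292 kW


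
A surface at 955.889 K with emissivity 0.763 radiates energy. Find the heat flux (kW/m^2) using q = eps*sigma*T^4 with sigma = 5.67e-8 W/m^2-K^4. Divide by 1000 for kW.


T^4 = 8.3489e+11
q = 0.763 * 5.67e-8 * 8.3489e+11 / 1000 = 36.119 kW/m^2

36.119 kW/m^2


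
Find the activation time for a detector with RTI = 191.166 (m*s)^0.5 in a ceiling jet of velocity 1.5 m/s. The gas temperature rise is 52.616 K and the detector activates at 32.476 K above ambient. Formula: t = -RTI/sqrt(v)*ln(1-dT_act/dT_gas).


dT_act/dT_gas = 0.61723
ln(1 - 0.61723) = -0.96031
t = -191.166 / sqrt(1.5) * -0.96031 = 149.89 s

149.89 s


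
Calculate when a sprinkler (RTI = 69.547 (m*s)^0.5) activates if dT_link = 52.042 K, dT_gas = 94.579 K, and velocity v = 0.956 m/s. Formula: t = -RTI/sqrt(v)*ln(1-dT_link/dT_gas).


dT_link/dT_gas = 0.55025
ln(1 - 0.55025) = -0.79906
t = -69.547 / sqrt(0.956) * -0.79906 = 56.837 s

56.837 s


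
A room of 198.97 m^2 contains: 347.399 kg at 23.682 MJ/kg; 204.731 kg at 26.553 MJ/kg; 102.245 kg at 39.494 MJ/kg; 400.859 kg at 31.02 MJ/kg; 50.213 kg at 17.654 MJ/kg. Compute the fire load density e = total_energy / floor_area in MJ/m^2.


Total energy = 347.399*23.682 + 204.731*26.553 + 102.245*39.494 + 400.859*31.02 + 50.213*17.654
= 8227.103 + 5436.222 + 4038.064 + 12434.65 + 886.4603
= 31022.50 MJ
e = 31022.50 / 198.97 = 155.92 MJ/m^2

155.92 MJ/m^2


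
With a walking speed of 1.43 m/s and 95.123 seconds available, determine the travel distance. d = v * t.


d = 1.43 * 95.123 = 136.03 m

136.03 m


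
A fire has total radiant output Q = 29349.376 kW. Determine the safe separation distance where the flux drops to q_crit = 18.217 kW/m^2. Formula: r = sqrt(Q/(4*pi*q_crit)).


4*pi*q_crit = 228.92
Q/(4*pi*q_crit) = 128.21
r = sqrt(128.21) = 11.323 m

11.323 m


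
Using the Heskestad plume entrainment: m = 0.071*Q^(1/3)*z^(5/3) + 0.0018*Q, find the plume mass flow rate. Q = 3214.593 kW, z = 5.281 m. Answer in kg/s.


Q^(1/3) = 14.758
z^(5/3) = 16.015
First term = 0.071 * 14.758 * 16.015 = 16.781
Second term = 0.0018 * 3214.593 = 5.7863
m = 22.568 kg/s

22.568 kg/s


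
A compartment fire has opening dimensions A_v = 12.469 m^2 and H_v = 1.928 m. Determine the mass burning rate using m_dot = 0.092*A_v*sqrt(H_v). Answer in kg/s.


sqrt(H_v) = 1.3885
m_dot = 0.092 * 12.469 * 1.3885 = 1.5928 kg/s

1.5928 kg/s


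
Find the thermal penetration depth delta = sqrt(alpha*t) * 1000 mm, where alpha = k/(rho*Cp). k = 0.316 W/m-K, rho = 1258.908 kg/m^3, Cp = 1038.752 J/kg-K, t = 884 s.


alpha = 0.316 / (1258.908 * 1038.752) = 2.4165e-07 m^2/s
alpha * t = 0.00021362
delta = sqrt(0.00021362) * 1000 = 14.616 mm

14.616 mm


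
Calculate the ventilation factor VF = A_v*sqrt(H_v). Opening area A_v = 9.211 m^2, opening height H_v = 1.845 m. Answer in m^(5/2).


sqrt(H_v) = 1.3583
VF = 9.211 * 1.3583 = 12.511 m^(5/2)

12.511 m^(5/2)


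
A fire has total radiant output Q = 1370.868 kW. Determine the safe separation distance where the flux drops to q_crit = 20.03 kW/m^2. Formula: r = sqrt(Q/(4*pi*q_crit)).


4*pi*q_crit = 251.70
Q/(4*pi*q_crit) = 5.4463
r = sqrt(5.4463) = 2.3337 m

2.3337 m


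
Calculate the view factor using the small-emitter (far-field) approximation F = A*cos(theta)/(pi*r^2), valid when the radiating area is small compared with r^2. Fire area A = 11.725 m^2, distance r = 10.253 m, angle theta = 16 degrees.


cos(16 deg) = 0.96126
pi*r^2 = 330.26
F = 11.725 * 0.96126 / 330.26 = 0.034127

0.034127


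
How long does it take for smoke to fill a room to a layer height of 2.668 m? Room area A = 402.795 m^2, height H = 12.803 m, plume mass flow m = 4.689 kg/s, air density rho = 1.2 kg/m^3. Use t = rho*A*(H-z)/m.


H - z = 10.135 m
t = 1.2 * 402.795 * 10.135 / 4.689 = 1044.7 s

1044.7 s


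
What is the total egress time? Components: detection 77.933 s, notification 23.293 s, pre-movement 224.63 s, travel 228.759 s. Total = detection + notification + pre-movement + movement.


Total = 77.933 + 23.293 + 224.63 + 228.759 = 554.615 s

554.615 s


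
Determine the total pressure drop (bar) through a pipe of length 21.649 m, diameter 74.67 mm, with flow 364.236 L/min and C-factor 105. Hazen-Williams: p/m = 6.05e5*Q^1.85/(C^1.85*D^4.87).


Q^1.85 = 54772
C^1.85 = 5485.3
D^4.87 = 1.3250e+09
p/m = 0.0045592 bar/m
p_total = 0.0045592 * 21.649 = 0.098703 bar

0.098703 bar


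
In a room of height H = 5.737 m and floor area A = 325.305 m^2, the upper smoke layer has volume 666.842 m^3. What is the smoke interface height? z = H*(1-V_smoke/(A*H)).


V/(A*H) = 0.35731
1 - 0.35731 = 0.64269
z = 5.737 * 0.64269 = 3.6871 m

3.6871 m


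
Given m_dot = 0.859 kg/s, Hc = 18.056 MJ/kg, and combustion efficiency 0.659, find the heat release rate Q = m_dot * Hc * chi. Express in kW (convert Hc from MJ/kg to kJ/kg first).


Hc = 18.056 MJ/kg = 18.056 * 1000 kJ/kg = 18056 kJ/kg
Q = 0.859 kg/s * 18056 kJ/kg * 0.659 = 10221 kW

10221 kW


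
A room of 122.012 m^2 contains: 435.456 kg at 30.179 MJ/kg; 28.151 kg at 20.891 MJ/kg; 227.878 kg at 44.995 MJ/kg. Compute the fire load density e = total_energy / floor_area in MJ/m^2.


Total energy = 435.456*30.179 + 28.151*20.891 + 227.878*44.995
= 13141.63 + 588.1025 + 10253.37
= 23983.10 MJ
e = 23983.10 / 122.012 = 196.56 MJ/m^2

196.56 MJ/m^2


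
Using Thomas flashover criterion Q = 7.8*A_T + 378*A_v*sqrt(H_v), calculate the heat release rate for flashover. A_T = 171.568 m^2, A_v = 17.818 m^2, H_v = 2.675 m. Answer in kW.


7.8*A_T = 1338.2
sqrt(H_v) = 1.6355
378*A_v*sqrt(H_v) = 11016
Q = 1338.2 + 11016 = 12354 kW

12354 kW


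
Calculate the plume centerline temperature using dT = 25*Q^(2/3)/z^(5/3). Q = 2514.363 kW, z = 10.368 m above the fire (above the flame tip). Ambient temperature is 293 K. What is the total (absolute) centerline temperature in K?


Q^(2/3) = 184.91
z^(5/3) = 49.298
dT = 25 * 184.91 / 49.298 = 93.771 K
T = 293 + 93.771 = 386.77 K

386.77 K


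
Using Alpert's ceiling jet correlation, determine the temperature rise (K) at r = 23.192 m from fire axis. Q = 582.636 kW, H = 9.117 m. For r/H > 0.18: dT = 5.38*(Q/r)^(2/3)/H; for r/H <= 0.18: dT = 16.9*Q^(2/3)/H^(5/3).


r/H = 23.192 / 9.117 = 2.5438
r/H > 0.18, so dT = 5.38*(Q/r)^(2/3)/H
Q/r = 25.122
(Q/r)^(2/3) = 8.5777
dT = 5.38 * 8.5777 / 9.117 = 5.0618 K

5.0618 K


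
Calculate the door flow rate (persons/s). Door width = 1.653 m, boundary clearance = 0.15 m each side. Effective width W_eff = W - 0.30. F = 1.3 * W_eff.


W_eff = 1.653 - 0.30 = 1.353 m
F = 1.3 * 1.353 = 1.7589 persons/s

1.7589 persons/s


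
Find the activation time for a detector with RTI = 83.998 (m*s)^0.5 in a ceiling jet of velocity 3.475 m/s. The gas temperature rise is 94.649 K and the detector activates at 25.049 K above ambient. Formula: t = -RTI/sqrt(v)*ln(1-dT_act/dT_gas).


dT_act/dT_gas = 0.26465
ln(1 - 0.26465) = -0.30741
t = -83.998 / sqrt(3.475) * -0.30741 = 13.852 s

13.852 s


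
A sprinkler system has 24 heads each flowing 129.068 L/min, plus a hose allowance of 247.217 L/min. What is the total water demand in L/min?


Sprinkler demand = 24 * 129.068 = 3097.632 L/min
Total = 3097.632 + 247.217 = 3344.849 L/min

3344.849 L/min


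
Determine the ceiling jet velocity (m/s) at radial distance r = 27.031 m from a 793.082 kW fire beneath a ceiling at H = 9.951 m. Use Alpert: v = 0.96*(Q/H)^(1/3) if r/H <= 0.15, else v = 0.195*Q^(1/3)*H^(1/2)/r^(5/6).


r/H = 27.031 / 9.951 = 2.7164
r/H > 0.15, so v = 0.195*Q^(1/3)*H^(1/2)/r^(5/6)
Q^(1/3) = 9.2563
H^(1/2) = 3.1545
r^(5/6) = 15.603
v = 0.195 * 9.2563 * 3.1545 / 15.603 = 0.36491 m/s

0.36491 m/s


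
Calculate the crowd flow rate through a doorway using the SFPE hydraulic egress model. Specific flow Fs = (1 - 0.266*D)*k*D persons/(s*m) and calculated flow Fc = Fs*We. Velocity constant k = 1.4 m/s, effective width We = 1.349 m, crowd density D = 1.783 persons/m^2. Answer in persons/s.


1 - 0.266*D = 1 - 0.266*1.783 = 0.52572
Fs = 0.52572 * 1.4 * 1.783 = 1.3123 persons/(s*m)
Fc = 1.3123 * 1.349 = 1.7703 persons/s

1.7703 persons/s


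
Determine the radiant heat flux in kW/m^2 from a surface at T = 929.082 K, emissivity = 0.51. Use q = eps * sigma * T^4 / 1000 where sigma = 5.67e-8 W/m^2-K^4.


T^4 = 7.4510e+11
q = 0.51 * 5.67e-8 * 7.4510e+11 / 1000 = 21.546 kW/m^2

21.546 kW/m^2


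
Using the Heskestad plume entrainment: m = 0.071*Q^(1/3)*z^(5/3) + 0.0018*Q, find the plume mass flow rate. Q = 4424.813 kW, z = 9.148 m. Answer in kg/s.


Q^(1/3) = 16.417
z^(5/3) = 40.014
First term = 0.071 * 16.417 * 40.014 = 46.641
Second term = 0.0018 * 4424.813 = 7.9647
m = 54.606 kg/s

54.606 kg/s


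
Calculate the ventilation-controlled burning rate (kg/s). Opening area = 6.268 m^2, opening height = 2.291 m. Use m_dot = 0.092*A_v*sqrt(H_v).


sqrt(H_v) = 1.5136
m_dot = 0.092 * 6.268 * 1.5136 = 0.87283 kg/s

0.87283 kg/s


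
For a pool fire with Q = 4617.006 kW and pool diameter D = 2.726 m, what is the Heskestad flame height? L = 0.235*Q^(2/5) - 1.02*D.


Q^(2/5) = 29.224
0.235 * Q^(2/5) = 6.8677
1.02 * D = 2.7805
L = 4.0872 m

4.0872 m


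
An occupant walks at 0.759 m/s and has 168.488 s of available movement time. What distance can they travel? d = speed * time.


d = 0.759 * 168.488 = 127.88 m

127.88 m


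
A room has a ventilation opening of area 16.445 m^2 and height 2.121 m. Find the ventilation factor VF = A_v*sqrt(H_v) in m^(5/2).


sqrt(H_v) = 1.4564
VF = 16.445 * 1.4564 = 23.950 m^(5/2)

23.950 m^(5/2)


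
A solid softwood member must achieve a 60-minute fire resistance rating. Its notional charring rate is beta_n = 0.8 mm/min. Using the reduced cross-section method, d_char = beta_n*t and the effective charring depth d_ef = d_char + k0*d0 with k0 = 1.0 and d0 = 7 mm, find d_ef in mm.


d_char = 0.8 * 60 = 48 mm
d_ef = 48 + 1.0*7 = 55 mm

55 mm


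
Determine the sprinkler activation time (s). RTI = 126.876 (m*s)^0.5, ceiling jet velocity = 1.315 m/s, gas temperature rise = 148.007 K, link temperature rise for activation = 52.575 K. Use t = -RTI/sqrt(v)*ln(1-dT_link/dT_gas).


dT_link/dT_gas = 0.35522
ln(1 - 0.35522) = -0.43885
t = -126.876 / sqrt(1.315) * -0.43885 = 48.554 s

48.554 s


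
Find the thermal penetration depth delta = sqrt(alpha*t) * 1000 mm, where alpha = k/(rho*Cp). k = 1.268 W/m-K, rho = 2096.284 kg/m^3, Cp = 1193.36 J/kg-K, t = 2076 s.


alpha = 1.268 / (2096.284 * 1193.36) = 5.0687e-07 m^2/s
alpha * t = 0.0010523
delta = sqrt(0.0010523) * 1000 = 32.439 mm

32.439 mm


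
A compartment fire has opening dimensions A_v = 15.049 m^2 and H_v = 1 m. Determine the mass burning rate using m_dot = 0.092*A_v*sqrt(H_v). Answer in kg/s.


sqrt(H_v) = 1
m_dot = 0.092 * 15.049 * 1 = 1.3845 kg/s

1.3845 kg/s


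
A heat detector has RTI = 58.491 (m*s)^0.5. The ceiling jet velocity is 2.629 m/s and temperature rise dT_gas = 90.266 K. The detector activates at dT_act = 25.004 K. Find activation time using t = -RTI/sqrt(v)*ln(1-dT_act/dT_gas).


dT_act/dT_gas = 0.27700
ln(1 - 0.27700) = -0.32435
t = -58.491 / sqrt(2.629) * -0.32435 = 11.701 s

11.701 s


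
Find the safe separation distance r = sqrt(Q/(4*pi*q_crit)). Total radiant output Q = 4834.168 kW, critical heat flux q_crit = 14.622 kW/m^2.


4*pi*q_crit = 183.75
Q/(4*pi*q_crit) = 26.309
r = sqrt(26.309) = 5.1292 m

5.1292 m


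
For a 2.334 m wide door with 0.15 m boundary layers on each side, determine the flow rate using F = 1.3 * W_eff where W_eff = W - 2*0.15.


W_eff = 2.334 - 0.30 = 2.034 m
F = 1.3 * 2.034 = 2.6442 persons/s

2.6442 persons/s


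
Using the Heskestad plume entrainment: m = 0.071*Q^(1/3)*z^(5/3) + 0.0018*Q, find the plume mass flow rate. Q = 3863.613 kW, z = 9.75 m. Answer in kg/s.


Q^(1/3) = 15.692
z^(5/3) = 44.498
First term = 0.071 * 15.692 * 44.498 = 49.575
Second term = 0.0018 * 3863.613 = 6.9545
m = 56.530 kg/s

56.530 kg/s


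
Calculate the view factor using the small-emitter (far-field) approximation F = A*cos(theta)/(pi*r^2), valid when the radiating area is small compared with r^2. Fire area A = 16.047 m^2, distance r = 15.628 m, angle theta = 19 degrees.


cos(19 deg) = 0.94552
pi*r^2 = 767.28
F = 16.047 * 0.94552 / 767.28 = 0.019775

0.019775


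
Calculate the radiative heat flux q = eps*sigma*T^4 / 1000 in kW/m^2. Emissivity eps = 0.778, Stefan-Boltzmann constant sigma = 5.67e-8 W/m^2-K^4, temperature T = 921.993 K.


T^4 = 7.2262e+11
q = 0.778 * 5.67e-8 * 7.2262e+11 / 1000 = 31.877 kW/m^2

31.877 kW/m^2


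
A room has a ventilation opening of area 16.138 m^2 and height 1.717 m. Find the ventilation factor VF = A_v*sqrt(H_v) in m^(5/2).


sqrt(H_v) = 1.3103
VF = 16.138 * 1.3103 = 21.146 m^(5/2)

21.146 m^(5/2)


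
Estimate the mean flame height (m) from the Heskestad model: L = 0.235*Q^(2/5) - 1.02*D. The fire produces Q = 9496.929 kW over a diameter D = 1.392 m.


Q^(2/5) = 38.997
0.235 * Q^(2/5) = 9.1643
1.02 * D = 1.4198
L = 7.7445 m

7.7445 m


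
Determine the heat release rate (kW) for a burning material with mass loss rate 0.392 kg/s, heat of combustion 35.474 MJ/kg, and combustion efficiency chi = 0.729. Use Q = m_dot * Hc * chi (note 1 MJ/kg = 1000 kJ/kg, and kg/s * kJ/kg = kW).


Hc = 35.474 MJ/kg = 35.474 * 1000 kJ/kg = 35474 kJ/kg
Q = 0.392 kg/s * 35474 kJ/kg * 0.729 = 10137 kW

10137 kW


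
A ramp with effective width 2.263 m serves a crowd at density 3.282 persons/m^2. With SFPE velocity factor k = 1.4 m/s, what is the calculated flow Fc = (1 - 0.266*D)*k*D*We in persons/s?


1 - 0.266*D = 1 - 0.266*3.282 = 0.12699
Fs = 0.12699 * 1.4 * 3.282 = 0.58348 persons/(s*m)
Fc = 0.58348 * 2.263 = 1.3204 persons/s

1.3204 persons/s


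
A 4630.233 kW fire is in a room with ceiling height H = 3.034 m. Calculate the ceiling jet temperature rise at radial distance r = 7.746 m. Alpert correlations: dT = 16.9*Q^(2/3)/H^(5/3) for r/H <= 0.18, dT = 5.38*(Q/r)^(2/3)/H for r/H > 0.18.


r/H = 7.746 / 3.034 = 2.5531
r/H > 0.18, so dT = 5.38*(Q/r)^(2/3)/H
Q/r = 597.76
(Q/r)^(2/3) = 70.961
dT = 5.38 * 70.961 / 3.034 = 125.83 K

125.83 K


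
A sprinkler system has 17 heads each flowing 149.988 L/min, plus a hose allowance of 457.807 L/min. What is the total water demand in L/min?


Sprinkler demand = 17 * 149.988 = 2549.796 L/min
Total = 2549.796 + 457.807 = 3007.603 L/min

3007.603 L/min


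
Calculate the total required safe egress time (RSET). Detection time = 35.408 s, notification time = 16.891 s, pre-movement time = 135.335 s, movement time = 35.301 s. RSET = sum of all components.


Total = 35.408 + 16.891 + 135.335 + 35.301 = 222.935 s

222.935 s


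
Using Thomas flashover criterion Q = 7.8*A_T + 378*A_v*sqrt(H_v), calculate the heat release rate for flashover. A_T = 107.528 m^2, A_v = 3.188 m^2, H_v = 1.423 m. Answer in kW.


7.8*A_T = 838.72
sqrt(H_v) = 1.1929
378*A_v*sqrt(H_v) = 1437.5
Q = 838.72 + 1437.5 = 2276.2 kW

2276.2 kW


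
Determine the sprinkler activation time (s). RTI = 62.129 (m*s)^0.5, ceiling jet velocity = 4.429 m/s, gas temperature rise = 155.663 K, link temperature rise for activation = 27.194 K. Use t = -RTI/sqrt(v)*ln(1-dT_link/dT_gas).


dT_link/dT_gas = 0.17470
ln(1 - 0.17470) = -0.19201
t = -62.129 / sqrt(4.429) * -0.19201 = 5.6683 s

5.6683 s


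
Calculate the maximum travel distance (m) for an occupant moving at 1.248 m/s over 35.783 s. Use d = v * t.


d = 1.248 * 35.783 = 44.657 m

44.657 m


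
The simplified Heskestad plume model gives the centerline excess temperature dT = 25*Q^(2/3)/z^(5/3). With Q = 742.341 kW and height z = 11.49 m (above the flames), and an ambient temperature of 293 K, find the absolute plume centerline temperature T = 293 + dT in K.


Q^(2/3) = 81.985
z^(5/3) = 58.506
dT = 25 * 81.985 / 58.506 = 35.033 K
T = 293 + 35.033 = 328.03 K

328.03 K


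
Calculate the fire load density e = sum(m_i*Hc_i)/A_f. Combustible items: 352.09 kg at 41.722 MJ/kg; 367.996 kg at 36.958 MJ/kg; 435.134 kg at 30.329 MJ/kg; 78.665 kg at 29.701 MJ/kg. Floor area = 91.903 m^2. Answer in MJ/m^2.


Total energy = 352.09*41.722 + 367.996*36.958 + 435.134*30.329 + 78.665*29.701
= 14689.90 + 13600.40 + 13197.18 + 2336.429
= 43823.90 MJ
e = 43823.90 / 91.903 = 476.85 MJ/m^2

476.85 MJ/m^2


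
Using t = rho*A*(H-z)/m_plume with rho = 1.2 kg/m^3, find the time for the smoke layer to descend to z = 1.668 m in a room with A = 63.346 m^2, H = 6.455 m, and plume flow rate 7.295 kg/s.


H - z = 4.787 m
t = 1.2 * 63.346 * 4.787 / 7.295 = 49.881 s

49.881 s


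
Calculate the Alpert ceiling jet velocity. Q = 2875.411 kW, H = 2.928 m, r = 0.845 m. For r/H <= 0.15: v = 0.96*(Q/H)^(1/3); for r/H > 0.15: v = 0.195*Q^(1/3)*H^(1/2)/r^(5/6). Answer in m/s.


r/H = 0.845 / 2.928 = 0.28859
r/H > 0.15, so v = 0.195*Q^(1/3)*H^(1/2)/r^(5/6)
Q^(1/3) = 14.220
H^(1/2) = 1.7111
r^(5/6) = 0.86905
v = 0.195 * 14.220 * 1.7111 / 0.86905 = 5.4598 m/s

5.4598 m/s


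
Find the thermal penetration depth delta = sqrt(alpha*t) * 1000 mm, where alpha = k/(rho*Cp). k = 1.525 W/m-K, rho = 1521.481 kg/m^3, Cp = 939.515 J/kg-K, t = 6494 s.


alpha = 1.525 / (1521.481 * 939.515) = 1.0668e-06 m^2/s
alpha * t = 0.0069281
delta = sqrt(0.0069281) * 1000 = 83.235 mm

83.235 mm


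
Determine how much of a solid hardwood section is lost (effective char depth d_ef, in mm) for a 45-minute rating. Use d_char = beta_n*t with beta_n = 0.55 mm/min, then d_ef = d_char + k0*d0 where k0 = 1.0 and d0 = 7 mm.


d_char = 0.55 * 45 = 24.75 mm
d_ef = 24.75 + 1.0*7 = 31.75 mm

31.75 mm


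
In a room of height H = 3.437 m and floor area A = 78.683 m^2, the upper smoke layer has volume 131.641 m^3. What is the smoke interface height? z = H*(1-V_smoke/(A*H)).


V/(A*H) = 0.48678
1 - 0.48678 = 0.51322
z = 3.437 * 0.51322 = 1.7639 m

1.7639 m


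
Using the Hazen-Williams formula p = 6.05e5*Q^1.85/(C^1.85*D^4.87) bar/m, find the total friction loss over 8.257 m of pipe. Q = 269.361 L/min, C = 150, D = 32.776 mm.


Q^1.85 = 31341
C^1.85 = 10611
D^4.87 = 2.4030e+07
p/m = 0.074362 bar/m
p_total = 0.074362 * 8.257 = 0.61400 bar

0.61400 bar


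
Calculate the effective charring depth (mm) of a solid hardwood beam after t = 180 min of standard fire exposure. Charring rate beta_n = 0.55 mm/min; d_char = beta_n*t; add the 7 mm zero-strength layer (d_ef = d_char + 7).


d_char = 0.55 * 180 = 99 mm
d_ef = 99 + 1.0*7 = 106 mm

106 mm


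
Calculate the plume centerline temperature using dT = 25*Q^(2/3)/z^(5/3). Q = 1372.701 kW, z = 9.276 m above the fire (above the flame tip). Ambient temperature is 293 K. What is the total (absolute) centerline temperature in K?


Q^(2/3) = 123.51
z^(5/3) = 40.951
dT = 25 * 123.51 / 40.951 = 75.403 K
T = 293 + 75.403 = 368.40 K

368.40 K


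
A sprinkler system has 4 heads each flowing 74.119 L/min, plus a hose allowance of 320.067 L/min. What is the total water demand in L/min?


Sprinkler demand = 4 * 74.119 = 296.476 L/min
Total = 296.476 + 320.067 = 616.543 L/min

616.543 L/min


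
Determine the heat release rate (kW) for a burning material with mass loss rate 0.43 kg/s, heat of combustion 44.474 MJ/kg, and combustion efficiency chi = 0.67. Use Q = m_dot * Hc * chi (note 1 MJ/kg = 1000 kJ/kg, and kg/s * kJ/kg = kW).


Hc = 44.474 MJ/kg = 44.474 * 1000 kJ/kg = 44474 kJ/kg
Q = 0.43 kg/s * 44474 kJ/kg * 0.67 = 12813 kW

12813 kW


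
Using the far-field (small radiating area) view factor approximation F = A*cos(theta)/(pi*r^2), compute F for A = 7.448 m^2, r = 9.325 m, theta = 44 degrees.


cos(44 deg) = 0.71934
pi*r^2 = 273.18
F = 7.448 * 0.71934 / 273.18 = 0.019612

0.019612


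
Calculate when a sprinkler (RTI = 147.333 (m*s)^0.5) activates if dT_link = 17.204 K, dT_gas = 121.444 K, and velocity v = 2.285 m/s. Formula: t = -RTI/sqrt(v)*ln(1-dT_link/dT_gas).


dT_link/dT_gas = 0.14166
ln(1 - 0.14166) = -0.15276
t = -147.333 / sqrt(2.285) * -0.15276 = 14.889 s

14.889 s


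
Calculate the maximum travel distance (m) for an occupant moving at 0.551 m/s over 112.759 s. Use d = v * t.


d = 0.551 * 112.759 = 62.130 m

62.130 m


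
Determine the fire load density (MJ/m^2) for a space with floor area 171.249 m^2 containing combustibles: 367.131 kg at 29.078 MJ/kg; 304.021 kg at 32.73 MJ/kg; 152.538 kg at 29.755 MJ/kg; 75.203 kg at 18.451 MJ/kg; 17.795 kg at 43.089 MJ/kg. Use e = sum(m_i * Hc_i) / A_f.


Total energy = 367.131*29.078 + 304.021*32.73 + 152.538*29.755 + 75.203*18.451 + 17.795*43.089
= 10675.44 + 9950.607 + 4538.768 + 1387.571 + 766.7688
= 27319.15 MJ
e = 27319.15 / 171.249 = 159.53 MJ/m^2

159.53 MJ/m^2


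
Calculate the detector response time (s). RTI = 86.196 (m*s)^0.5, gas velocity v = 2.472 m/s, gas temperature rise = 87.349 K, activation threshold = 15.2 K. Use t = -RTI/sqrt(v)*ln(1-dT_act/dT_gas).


dT_act/dT_gas = 0.17401
ln(1 - 0.17401) = -0.19118
t = -86.196 / sqrt(2.472) * -0.19118 = 10.481 s

10.481 s


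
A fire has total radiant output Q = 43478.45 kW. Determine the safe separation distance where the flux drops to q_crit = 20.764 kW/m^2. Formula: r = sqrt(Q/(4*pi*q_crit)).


4*pi*q_crit = 260.93
Q/(4*pi*q_crit) = 166.63
r = sqrt(166.63) = 12.909 m

12.909 m


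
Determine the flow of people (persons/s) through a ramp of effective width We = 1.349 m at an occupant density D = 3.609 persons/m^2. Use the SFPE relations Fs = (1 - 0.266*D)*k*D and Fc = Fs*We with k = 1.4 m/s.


1 - 0.266*D = 1 - 0.266*3.609 = 0.040006
Fs = 0.040006 * 1.4 * 3.609 = 0.20213 persons/(s*m)
Fc = 0.20213 * 1.349 = 0.27268 persons/s

0.27268 persons/s


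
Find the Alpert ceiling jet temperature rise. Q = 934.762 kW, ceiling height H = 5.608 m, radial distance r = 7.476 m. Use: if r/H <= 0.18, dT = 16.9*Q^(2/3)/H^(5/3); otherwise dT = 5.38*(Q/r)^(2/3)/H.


r/H = 7.476 / 5.608 = 1.3331
r/H > 0.18, so dT = 5.38*(Q/r)^(2/3)/H
Q/r = 125.04
(Q/r)^(2/3) = 25.005
dT = 5.38 * 25.005 / 5.608 = 23.988 K

23.988 K


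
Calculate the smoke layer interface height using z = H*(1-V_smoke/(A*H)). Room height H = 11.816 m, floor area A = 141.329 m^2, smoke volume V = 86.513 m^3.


V/(A*H) = 0.051806
1 - 0.051806 = 0.94819
z = 11.816 * 0.94819 = 11.204 m

11.204 m


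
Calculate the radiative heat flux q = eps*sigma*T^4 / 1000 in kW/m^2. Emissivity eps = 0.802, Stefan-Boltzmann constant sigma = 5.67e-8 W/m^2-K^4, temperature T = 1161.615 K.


T^4 = 1.8207e+12
q = 0.802 * 5.67e-8 * 1.8207e+12 / 1000 = 82.795 kW/m^2

82.795 kW/m^2


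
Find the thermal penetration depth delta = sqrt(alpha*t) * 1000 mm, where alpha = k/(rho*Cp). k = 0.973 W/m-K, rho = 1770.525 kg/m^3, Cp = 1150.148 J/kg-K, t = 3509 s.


alpha = 0.973 / (1770.525 * 1150.148) = 4.7781e-07 m^2/s
alpha * t = 0.0016766
delta = sqrt(0.0016766) * 1000 = 40.947 mm

40.947 mm


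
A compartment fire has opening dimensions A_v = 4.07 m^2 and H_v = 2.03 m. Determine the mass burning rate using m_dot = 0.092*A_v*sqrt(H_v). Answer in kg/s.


sqrt(H_v) = 1.4248
m_dot = 0.092 * 4.07 * 1.4248 = 0.53349 kg/s

0.53349 kg/s


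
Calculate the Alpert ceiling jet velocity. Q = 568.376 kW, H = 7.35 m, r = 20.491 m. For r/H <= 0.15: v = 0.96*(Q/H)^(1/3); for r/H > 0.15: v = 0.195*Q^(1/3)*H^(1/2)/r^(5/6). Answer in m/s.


r/H = 20.491 / 7.35 = 2.7879
r/H > 0.15, so v = 0.195*Q^(1/3)*H^(1/2)/r^(5/6)
Q^(1/3) = 8.2835
H^(1/2) = 2.7111
r^(5/6) = 12.387
v = 0.195 * 8.2835 * 2.7111 / 12.387 = 0.35353 m/s

0.35353 m/s


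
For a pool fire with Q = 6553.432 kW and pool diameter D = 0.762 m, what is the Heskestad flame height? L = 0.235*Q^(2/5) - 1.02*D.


Q^(2/5) = 33.619
0.235 * Q^(2/5) = 7.9005
1.02 * D = 0.77724
L = 7.1233 m

7.1233 m


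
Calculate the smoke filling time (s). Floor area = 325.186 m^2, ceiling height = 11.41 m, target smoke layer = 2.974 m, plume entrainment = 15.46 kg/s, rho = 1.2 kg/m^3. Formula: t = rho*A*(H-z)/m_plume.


H - z = 8.436 m
t = 1.2 * 325.186 * 8.436 / 15.46 = 212.93 s

212.93 s
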